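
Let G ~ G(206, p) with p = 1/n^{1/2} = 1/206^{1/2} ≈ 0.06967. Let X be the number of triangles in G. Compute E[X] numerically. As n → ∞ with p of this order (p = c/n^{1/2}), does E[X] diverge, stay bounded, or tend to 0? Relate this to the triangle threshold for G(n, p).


Number of potential triangles: C(206, 3) = 1435820.
Each occurs with probability p³ ≈ (0.06967)³ ≈ 3.382199e-04.
By linearity: E[X] = C(206, 3)·p³ ≈ 1435820 · 3.382199e-04 ≈ 485.6229.
Since α = 1/2 < 1, p = c/n^{1/2} ≫ 1/n is above the triangle threshold p ~ 1/n. Asymptotically E[X] ~ (c³/6)·n^{3(1−α)} = (1³/6)·n^{1.5} → ∞; triangles are abundant w.h.p.

E[X] ≈ 485.6229; in regime p = Θ(1/n^{1/2}) E[X] diverges (above the triangle threshold p ~ 1/n).


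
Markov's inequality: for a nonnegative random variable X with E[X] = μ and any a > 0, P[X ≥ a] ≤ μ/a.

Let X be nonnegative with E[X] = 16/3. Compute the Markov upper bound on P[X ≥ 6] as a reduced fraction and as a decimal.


μ = E[X] = 16/3, a = 6.
Markov: P[X ≥ 6] ≤ μ/a = (16/3)/6 = 8/9.
Numerically: ≈ 0.889.
(Since a = 6 > μ = 5.333, the bound 8/9 is < 1 and informative.)

P[X ≥ 6] ≤ 8/9 ≈ 0.889.


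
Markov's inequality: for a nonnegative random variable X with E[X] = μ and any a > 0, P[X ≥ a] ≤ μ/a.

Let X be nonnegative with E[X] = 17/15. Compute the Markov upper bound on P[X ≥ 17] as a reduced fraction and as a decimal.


μ = E[X] = 17/15, a = 17.
Markov: P[X ≥ 17] ≤ μ/a = (17/15)/17 = 1/15.
Numerically: ≈ 0.067.
(Since a = 17 > μ = 1.133, the bound 1/15 is < 1 and informative.)

P[X ≥ 17] ≤ 1/15 ≈ 0.067.


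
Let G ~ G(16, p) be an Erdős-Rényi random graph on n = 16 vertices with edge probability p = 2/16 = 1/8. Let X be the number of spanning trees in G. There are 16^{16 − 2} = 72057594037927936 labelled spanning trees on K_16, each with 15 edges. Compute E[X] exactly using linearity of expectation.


K_16 has 16^{16 − 2} = 72057594037927936 labelled spanning trees.
For each such spanning tree H, let X_H = 1 if all 15 edges of H are present in G. Then P[X_H = 1] = p^{15} = (1/8)^{15} = 1/35184372088832.
By linearity of expectation: E[X] = Σ_H E[X_H] = 72057594037927936 · p^{15} = 72057594037927936 · 1/35184372088832 = 2048.
Numerically: E[X] ≈ 2048.

E[X] = 72057594037927936 · (1/8)^{15} = 2048 ≈ 2048.


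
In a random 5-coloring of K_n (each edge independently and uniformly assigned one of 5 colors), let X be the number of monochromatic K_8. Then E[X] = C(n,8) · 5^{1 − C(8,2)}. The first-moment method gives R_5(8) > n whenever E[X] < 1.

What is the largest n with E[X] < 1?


We need C(n, 8) · 5^{1 − 28} < 1, i.e. C(n, 8) < 5^{28 − 1} = 7450580596923828125.
Check values of n near the boundary:
  n = 857: C(857, 8) = 6983854138365964575; 6983854138365964575 < 7450580596923828125? YES
  n = 858: C(858, 8) = 7049584530256467771; 7049584530256467771 < 7450580596923828125? YES
  n = 859: C(859, 8) = 7115855595170747139; 7115855595170747139 < 7450580596923828125? YES
  n = 860: C(860, 8) = 7182671140665308145; 7182671140665308145 < 7450580596923828125? YES
  n = 861: C(861, 8) = 7250034996615275865; 7250034996615275865 < 7450580596923828125? YES
  n = 862: C(862, 8) = 7317951015318931845; 7317951015318931845 < 7450580596923828125? YES
  n = 863: C(863, 8) = 7386423071602617757; 7386423071602617757 < 7450580596923828125? YES
  n = 864: C(864, 8) = 7455455062926006708; 7455455062926006708 < 7450580596923828125? NO
  n = 865: C(865, 8) = 7525050909487743060; 7525050909487743060 < 7450580596923828125? NO
The largest n with C(n, 8) < 7450580596923828125 is n = 863 (where E[X] = 7386423071602617757/7450580596923828125 ≈ 0.9913889). Hence R_5(8) > 863, i.e. R_5(8) ≥ 864.

Largest n = 863; hence R_5(8) > 863.


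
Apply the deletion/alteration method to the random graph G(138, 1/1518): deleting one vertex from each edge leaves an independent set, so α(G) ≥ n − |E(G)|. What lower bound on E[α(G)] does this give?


E[|E(G)|] = C(138, 2)·p = 9453 · (1/1518) = 137/22.
E[α(G)] ≥ n − E[|E(G)|] = 138 − 137/22 = 2899/22.
Numerically: ≈ 131.772727.
(This is only a lower bound; the true E[α(G)] may be larger.)

E[α(G)] ≥ 2899/22 ≈ 131.772727.


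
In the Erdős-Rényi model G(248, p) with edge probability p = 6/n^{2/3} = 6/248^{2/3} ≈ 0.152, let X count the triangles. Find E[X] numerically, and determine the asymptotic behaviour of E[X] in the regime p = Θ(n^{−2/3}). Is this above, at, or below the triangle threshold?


Number of potential triangles: C(248, 3) = 2511496.
Each occurs with probability p³ ≈ (0.152)³ ≈ 3.511967e-03.
By linearity: E[X] = C(248, 3)·p³ ≈ 2511496 · 3.511967e-03 ≈ 8820.2903.
Since α = 2/3 < 1, p = c/n^{2/3} ≫ 1/n is above the triangle threshold p ~ 1/n. Asymptotically E[X] ~ (c³/6)·n^{3(1−α)} = (6³/6)·n^{1} → ∞; triangles are abundant w.h.p.

E[X] ≈ 8820.2903; in regime p = Θ(1/n^{2/3}) E[X] diverges (above the triangle threshold p ~ 1/n).


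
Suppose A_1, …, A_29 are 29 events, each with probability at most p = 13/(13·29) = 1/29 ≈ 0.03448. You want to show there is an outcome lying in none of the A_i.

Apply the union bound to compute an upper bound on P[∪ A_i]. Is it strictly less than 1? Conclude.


Union bound: P[∪_{i=1}^{29} A_i] ≤ Σ_i P[A_i] ≤ 29·p = 29·(1/29) = 1.
Numerically: 1 ≈ 1.00000.
Is 1 < 1? NO.
Since the bound 1 is ≥ 1, the union bound is uninformative here; it does NOT by itself certify existence.

29·p = 1 ≈ 1.00000; existence NOT certified by the union bound.


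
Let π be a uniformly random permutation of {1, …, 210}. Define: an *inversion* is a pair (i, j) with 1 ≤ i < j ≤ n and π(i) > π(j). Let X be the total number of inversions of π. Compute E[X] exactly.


Write X = Σ X_I over the C(210, 2) = 21945 pairs i < j, with X_I the indicator of one inversion.
There are 21945 indicators.
For each fixed pair i < j, the values π(i) and π(j) are two distinct elements of {1, …, 210} in uniformly random order; by symmetry P[π(i) > π(j)] = 1/2.
By linearity: E[X] = 21945 · (1/2) = C(210, 2) · (1/2) = 21945/2 = 21945/2 ≈ 10972.50000.

E[X] = 21945/2 = 10972.50000.


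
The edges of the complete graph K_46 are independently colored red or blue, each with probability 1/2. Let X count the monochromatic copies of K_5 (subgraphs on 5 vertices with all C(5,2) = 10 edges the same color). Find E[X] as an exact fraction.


Let X = Σ_S X_S over the C(46, 5) = 1370754 subsets S of size 5, where X_S = 1 if the K_5 on S is monochromatic.
For a fixed S, the K_5 on S has C(5, 2) = 10 edges. P[all 10 edges red] = (1/2)^10, and likewise for blue, so P[monochromatic] = 2·(1/2)^10 = 2^{1 − 10} = 1/512.
Summing: E[X] = C(46, 5) · 2^{1 − 10} = 1370754 · 1/512 = 685377/256.
Numerically: E[X] ≈ 2677.2539.

E[X] = C(46,5)·2^(1−C(5,2)) = 685377/256 ≈ 2677.2539.


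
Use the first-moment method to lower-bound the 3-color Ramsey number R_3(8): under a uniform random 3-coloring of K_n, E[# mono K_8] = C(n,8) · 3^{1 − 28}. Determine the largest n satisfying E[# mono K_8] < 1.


We need C(n, 8) · 3^{1 − 28} < 1, i.e. C(n, 8) < 3^{28 − 1} = 7625597484987.
Check values of n near the boundary:
  n = 151: C(151, 8) = 5551321138650; 5551321138650 < 7625597484987? YES
  n = 152: C(152, 8) = 5859727868575; 5859727868575 < 7625597484987? YES
  n = 153: C(153, 8) = 6183023199255; 6183023199255 < 7625597484987? YES
  n = 154: C(154, 8) = 6521818990995; 6521818990995 < 7625597484987? YES
  n = 155: C(155, 8) = 6876747915675; 6876747915675 < 7625597484987? YES
  n = 156: C(156, 8) = 7248464019225; 7248464019225 < 7625597484987? YES
  n = 157: C(157, 8) = 7637643295425; 7637643295425 < 7625597484987? NO
  n = 158: C(158, 8) = 8044984271181; 8044984271181 < 7625597484987? NO
The largest n with C(n, 8) < 7625597484987 is n = 156 (where E[X] = 805384891025/847288609443 ≈ 0.95054). Hence R_3(8) > 156, i.e. R_3(8) ≥ 157.

Largest n = 156; hence R_3(8) > 156.


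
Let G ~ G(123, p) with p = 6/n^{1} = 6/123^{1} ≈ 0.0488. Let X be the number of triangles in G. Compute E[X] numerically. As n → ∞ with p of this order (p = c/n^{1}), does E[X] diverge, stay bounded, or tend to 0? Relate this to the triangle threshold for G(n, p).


Number of potential triangles: C(123, 3) = 302621.
Each occurs with probability p³ ≈ (0.0488)³ ≈ 1.16075e-04.
By linearity: E[X] = C(123, 3)·p³ ≈ 302621 · 1.16075e-04 ≈ 35.127.
Here α = 1, so p = 6/n is exactly at the triangle threshold p ~ 1/n. Asymptotically E[X] → c³/6 = 6³/6 = 36 ≈ 36.000, a bounded constant. In this regime the triangle count is asymptotically Poisson(c³/6).

E[X] ≈ 35.127; in regime p = Θ(1/n^{1}) E[X] stays bounded (at the triangle threshold p ~ 1/n).


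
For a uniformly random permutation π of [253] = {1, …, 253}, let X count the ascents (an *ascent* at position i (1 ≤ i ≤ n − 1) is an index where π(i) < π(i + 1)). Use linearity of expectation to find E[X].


Write X = Σ X_I over i = 1, …, 252, with X_I the indicator of one ascent.
There are 252 indicators.
For each fixed i, the pair (π(i), π(i+1)) is a uniformly random ordered pair of distinct values from {1, …, 253}; by symmetry P[π(i) < π(i+1)] = 1/2.
By linearity: E[X] = 252 · (1/2) = (253 − 1) · (1/2) = 126 ≈ 126.000000.

E[X] = 126 = 126.000000.


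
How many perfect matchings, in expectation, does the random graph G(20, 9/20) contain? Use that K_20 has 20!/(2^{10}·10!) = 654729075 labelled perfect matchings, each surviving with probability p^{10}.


K_20 has 20!/(2^{10}·10!) = 654729075 labelled perfect matchings.
For each such perfect matching H, let X_H = 1 if all 10 edges of H are present in G. Then P[X_H = 1] = p^{10} = (9/20)^{10} = 3486784401/10240000000000.
Summing the indicators: E[X] = Σ_H E[X_H] = 654729075 · p^{10} = 654729075 · 3486784401/10240000000000 = 91315965023646363/409600000000.
Numerically: E[X] ≈ 2.229e+05.

E[X] = 654729075 · (9/20)^{10} = 91315965023646363/409600000000 ≈ 2.229e+05.


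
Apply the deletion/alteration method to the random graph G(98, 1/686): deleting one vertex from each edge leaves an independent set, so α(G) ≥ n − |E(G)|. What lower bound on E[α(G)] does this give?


E[|E(G)|] = C(98, 2)·p = 4753 · (1/686) = 97/14.
E[α(G)] ≥ n − E[|E(G)|] = 98 − 97/14 = 1275/14.
Numerically: ≈ 91.071429.
(This is only a lower bound; the true E[α(G)] may be larger.)

E[α(G)] ≥ 1275/14 ≈ 91.071429.


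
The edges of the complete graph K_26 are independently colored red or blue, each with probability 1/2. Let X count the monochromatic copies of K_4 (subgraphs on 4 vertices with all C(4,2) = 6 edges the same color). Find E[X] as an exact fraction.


Let X = Σ_S X_S over the C(26, 4) = 14950 subsets S of size 4, where X_S = 1 if the K_4 on S is monochromatic.
For a fixed S, the K_4 on S has C(4, 2) = 6 edges. P[all 6 edges red] = (1/2)^6, and likewise for blue, so P[monochromatic] = 2·(1/2)^6 = 2^{1 − 6} = 1/32.
By linearity: E[X] = C(26, 4) · 2^{1 − 6} = 14950 · 1/32 = 7475/16.
Numerically: E[X] ≈ 467.18750.

E[X] = C(26,4)·2^(1−C(4,2)) = 7475/16 ≈ 467.18750.


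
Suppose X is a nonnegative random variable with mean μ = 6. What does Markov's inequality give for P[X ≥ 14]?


μ = E[X] = 6, a = 14.
Markov: P[X ≥ 14] ≤ μ/a = (6)/14 = 3/7.
Numerically: ≈ 0.4286.
(Since a = 14 > μ = 6.0000, the bound 3/7 is < 1 and informative.)

P[X ≥ 14] ≤ 3/7 ≈ 0.4286.


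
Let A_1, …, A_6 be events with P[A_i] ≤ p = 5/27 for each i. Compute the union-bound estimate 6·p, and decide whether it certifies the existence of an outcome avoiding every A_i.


Union bound: P[∪_{i=1}^{6} A_i] ≤ Σ_i P[A_i] ≤ 6·p = 6·(5/27) = 10/9.
Numerically: 10/9 ≈ 1.1111.
Is 10/9 < 1? NO.
Since the bound 10/9 is ≥ 1, the union bound is uninformative here; it does NOT by itself certify existence.

6·p = 10/9 ≈ 1.1111; existence NOT certified by the union bound.


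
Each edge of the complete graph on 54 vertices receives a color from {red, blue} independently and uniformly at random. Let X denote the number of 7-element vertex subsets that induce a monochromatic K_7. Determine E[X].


Let X = Σ_S X_S over the C(54, 7) = 177100560 subsets S of size 7, where X_S = 1 if the K_7 on S is monochromatic.
For a fixed S, the K_7 on S has C(7, 2) = 21 edges. P[all 21 edges red] = (1/2)^21, and likewise for blue, so P[monochromatic] = 2·(1/2)^21 = 2^{1 − 21} = 1/1048576.
By linearity: E[X] = C(54, 7) · 2^{1 − 21} = 177100560 · 1/1048576 = 11068785/65536.
Numerically: E[X] ≈ 168.896255.

E[X] = C(54,7)·2^(1−C(7,2)) = 11068785/65536 ≈ 168.896255.


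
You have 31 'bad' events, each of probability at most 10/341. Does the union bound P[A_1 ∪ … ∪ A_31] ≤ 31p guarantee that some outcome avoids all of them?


Union bound: P[∪_{i=1}^{31} A_i] ≤ Σ_i P[A_i] ≤ 31·p = 31·(10/341) = 10/11.
Numerically: 10/11 ≈ 0.90909.
Is 10/11 < 1? YES.
Since P[∪ A_i] ≤ 10/11 < 1, the complement has P[∩ A_i^c] ≥ 1 − 10/11 = 1/11 > 0, so some outcome avoids every A_i.

31·p = 10/11 ≈ 0.90909; existence CERTIFIED by the union bound.


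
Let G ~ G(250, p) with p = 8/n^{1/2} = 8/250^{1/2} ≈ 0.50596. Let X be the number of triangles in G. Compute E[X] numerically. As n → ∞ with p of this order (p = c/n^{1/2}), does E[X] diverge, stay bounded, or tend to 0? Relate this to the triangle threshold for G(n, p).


Number of potential triangles: C(250, 3) = 2573000.
Each occurs with probability p³ ≈ (0.50596)³ ≈ 1.2952689e-01.
By linearity: E[X] = C(250, 3)·p³ ≈ 2573000 · 1.2952689e-01 ≈ 333272.69559.
Since α = 1/2 < 1, p = c/n^{1/2} ≫ 1/n is above the triangle threshold p ~ 1/n. Asymptotically E[X] ~ (c³/6)·n^{3(1−α)} = (8³/6)·n^{1.5} → ∞; triangles are abundant w.h.p.

E[X] ≈ 333272.69559; in regime p = Θ(1/n^{1/2}) E[X] diverges (above the triangle threshold p ~ 1/n).


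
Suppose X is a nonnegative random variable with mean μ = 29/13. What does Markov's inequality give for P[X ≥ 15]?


μ = E[X] = 29/13, a = 15.
Markov: P[X ≥ 15] ≤ μ/a = (29/13)/15 = 29/195.
Numerically: ≈ 0.14872.
(Since a = 15 > μ = 2.23077, the bound 29/195 is < 1 and informative.)

P[X ≥ 15] ≤ 29/195 ≈ 0.14872.


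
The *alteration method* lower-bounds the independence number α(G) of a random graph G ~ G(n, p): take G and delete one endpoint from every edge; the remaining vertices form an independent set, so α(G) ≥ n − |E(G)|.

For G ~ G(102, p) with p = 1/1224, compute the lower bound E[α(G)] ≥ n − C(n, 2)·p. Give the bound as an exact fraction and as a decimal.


E[|E(G)|] = C(102, 2)·p = 5151 · (1/1224) = 101/24.
E[α(G)] ≥ n − E[|E(G)|] = 102 − 101/24 = 2347/24.
Numerically: ≈ 97.792.
(This is only a lower bound; the true E[α(G)] may be larger.)

E[α(G)] ≥ 2347/24 ≈ 97.792.


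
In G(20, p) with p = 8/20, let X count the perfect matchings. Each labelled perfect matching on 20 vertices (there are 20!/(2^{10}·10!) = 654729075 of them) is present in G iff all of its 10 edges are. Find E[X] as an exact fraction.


K_20 has 20!/(2^{10}·10!) = 654729075 labelled perfect matchings.
For each such perfect matching H, let X_H = 1 if all 10 edges of H are present in G. Then P[X_H = 1] = p^{10} = (2/5)^{10} = 1024/9765625.
By linearity of expectation: E[X] = Σ_H E[X_H] = 654729075 · p^{10} = 654729075 · 1024/9765625 = 26817702912/390625.
Numerically: E[X] ≈ 6.865e+04.

E[X] = 654729075 · (2/5)^{10} = 26817702912/390625 ≈ 6.865e+04.


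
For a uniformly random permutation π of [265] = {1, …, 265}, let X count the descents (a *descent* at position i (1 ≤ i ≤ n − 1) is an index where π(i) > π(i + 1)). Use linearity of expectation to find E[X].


Write X = Σ X_I over i = 1, …, 264, with X_I the indicator of one descent.
There are 264 indicators.
For each fixed i, the pair (π(i), π(i+1)) is a uniformly random ordered pair of distinct values from {1, …, 265}; by symmetry P[π(i) > π(i+1)] = 1/2.
By linearity: E[X] = 264 · (1/2) = (265 − 1) · (1/2) = 132 ≈ 132.0000.

E[X] = 132 = 132.0000.


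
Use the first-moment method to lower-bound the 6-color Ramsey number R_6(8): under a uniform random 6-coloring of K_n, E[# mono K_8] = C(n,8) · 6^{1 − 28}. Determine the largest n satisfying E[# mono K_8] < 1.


We need C(n, 8) · 6^{1 − 28} < 1, i.e. C(n, 8) < 6^{28 − 1} = 1023490369077469249536.
Check values of n near the boundary:
  n = 1594: C(1594, 8) = 1015652773590544255167; 1015652773590544255167 < 1023490369077469249536? YES
  n = 1595: C(1595, 8) = 1020772636343363633895; 1020772636343363633895 < 1023490369077469249536? YES
  n = 1596: C(1596, 8) = 1025915067760710553965; 1025915067760710553965 < 1023490369077469249536? NO
  n = 1597: C(1597, 8) = 1031080153060953275445; 1031080153060953275445 < 1023490369077469249536? NO
  n = 1598: C(1598, 8) = 1036267977730442348529; 1036267977730442348529 < 1023490369077469249536? NO
The largest n with C(n, 8) < 1023490369077469249536 is n = 1595 (where E[X] = 113419181815929292655/113721152119718805504 ≈ 0.99734). Hence R_6(8) > 1595, i.e. R_6(8) ≥ 1596.

Largest n = 1595; hence R_6(8) > 1595.


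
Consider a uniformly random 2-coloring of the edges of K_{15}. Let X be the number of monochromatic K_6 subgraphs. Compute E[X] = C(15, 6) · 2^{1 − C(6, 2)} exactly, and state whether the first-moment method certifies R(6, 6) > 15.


E[X] = C(15, 6) · 2^{1 − 15} = 5005 · 2^{−14} = 5005/16384.
As a reduced fraction: E[X] = 5005/16384 ≈ 0.3055.
Is E[X] < 1? YES.
Since E[X] < 1, there exists a 2-coloring of K_{15} with no monochromatic K_6; hence R(6, 6) > 15.

E[X] = 5005/16384 ≈ 0.3055; E[X] < 1, so R(6, 6) > 15.


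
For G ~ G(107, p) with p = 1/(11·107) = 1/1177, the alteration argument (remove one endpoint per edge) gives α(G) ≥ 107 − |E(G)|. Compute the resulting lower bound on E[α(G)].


E[|E(G)|] = C(107, 2)·p = 5671 · (1/1177) = 53/11.
E[α(G)] ≥ n − E[|E(G)|] = 107 − 53/11 = 1124/11.
Numerically: ≈ 102.1818.
(This is only a lower bound; the true E[α(G)] may be larger.)

E[α(G)] ≥ 1124/11 ≈ 102.1818.


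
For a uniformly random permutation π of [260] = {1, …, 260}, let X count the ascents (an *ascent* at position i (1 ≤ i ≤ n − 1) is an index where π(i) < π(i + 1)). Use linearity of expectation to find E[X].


Write X = Σ X_I over i = 1, …, 259, with X_I the indicator of one ascent.
There are 259 indicators.
For each fixed i, the pair (π(i), π(i+1)) is a uniformly random ordered pair of distinct values from {1, …, 260}; by symmetry P[π(i) < π(i+1)] = 1/2.
By linearity: E[X] = 259 · (1/2) = (260 − 1) · (1/2) = 259/2 ≈ 129.5000.

E[X] = 259/2 = 129.5000.


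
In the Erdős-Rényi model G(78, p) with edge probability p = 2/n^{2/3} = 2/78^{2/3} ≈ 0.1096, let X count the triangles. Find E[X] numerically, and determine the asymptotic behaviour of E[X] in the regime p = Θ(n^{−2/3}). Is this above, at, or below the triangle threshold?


Number of potential triangles: C(78, 3) = 76076.
Each occurs with probability p³ ≈ (0.1096)³ ≈ 1.314924e-03.
By linearity: E[X] = C(78, 3)·p³ ≈ 76076 · 1.314924e-03 ≈ 100.0342.
Since α = 2/3 < 1, p = c/n^{2/3} ≫ 1/n is above the triangle threshold p ~ 1/n. Asymptotically E[X] ~ (c³/6)·n^{3(1−α)} = (2³/6)·n^{1} → ∞; triangles are abundant w.h.p.

E[X] ≈ 100.0342; in regime p = Θ(1/n^{2/3}) E[X] diverges (above the triangle threshold p ~ 1/n).


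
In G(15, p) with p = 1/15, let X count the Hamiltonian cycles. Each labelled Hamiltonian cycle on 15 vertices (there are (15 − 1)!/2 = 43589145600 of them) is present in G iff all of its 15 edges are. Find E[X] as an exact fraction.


K_15 has (15 − 1)!/2 = 43589145600 labelled Hamiltonian cycles.
For each such Hamiltonian cycle H, let X_H = 1 if all 15 edges of H are present in G. Then P[X_H = 1] = p^{15} = (1/15)^{15} = 1/437893890380859375.
Summing the indicators: E[X] = Σ_H E[X_H] = 43589145600 · p^{15} = 43589145600 · 1/437893890380859375 = 7175168/72081298828125.
Numerically: E[X] ≈ 9.954e-08.

E[X] = 43589145600 · (1/15)^{15} = 7175168/72081298828125 ≈ 9.954e-08.


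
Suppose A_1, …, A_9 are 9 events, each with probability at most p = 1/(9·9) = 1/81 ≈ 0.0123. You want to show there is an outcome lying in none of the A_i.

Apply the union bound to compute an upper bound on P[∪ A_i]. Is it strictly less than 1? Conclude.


Union bound: P[∪_{i=1}^{9} A_i] ≤ Σ_i P[A_i] ≤ 9·p = 9·(1/81) = 1/9.
Numerically: 1/9 ≈ 0.1111.
Is 1/9 < 1? YES.
Since P[∪ A_i] ≤ 1/9 < 1, the complement has P[∩ A_i^c] ≥ 1 − 1/9 = 8/9 > 0, so some outcome avoids every A_i.

9·p = 1/9 ≈ 0.1111; existence CERTIFIED by the union bound.


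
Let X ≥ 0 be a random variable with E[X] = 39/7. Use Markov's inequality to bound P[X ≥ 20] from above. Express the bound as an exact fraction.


μ = E[X] = 39/7, a = 20.
Markov: P[X ≥ 20] ≤ μ/a = (39/7)/20 = 39/140.
Numerically: ≈ 0.278571.
(Since a = 20 > μ = 5.571429, the bound 39/140 is < 1 and informative.)

P[X ≥ 20] ≤ 39/140 ≈ 0.278571.


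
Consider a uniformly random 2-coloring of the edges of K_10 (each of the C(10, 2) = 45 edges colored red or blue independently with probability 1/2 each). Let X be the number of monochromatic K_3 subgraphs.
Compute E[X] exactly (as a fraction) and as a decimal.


Let X = Σ_S X_S over the C(10, 3) = 120 subsets S of size 3, where X_S = 1 if the K_3 on S is monochromatic.
For a fixed S, the K_3 on S has C(3, 2) = 3 edges. P[all 3 edges red] = (1/2)^3, and likewise for blue, so P[monochromatic] = 2·(1/2)^3 = 2^{1 − 3} = 1/4.
Summing: E[X] = C(10, 3) · 2^{1 − 3} = 120 · 1/4 = 30.
Numerically: E[X] ≈ 30.000.

E[X] = C(10,3)·2^(1−C(3,2)) = 30 ≈ 30.000.


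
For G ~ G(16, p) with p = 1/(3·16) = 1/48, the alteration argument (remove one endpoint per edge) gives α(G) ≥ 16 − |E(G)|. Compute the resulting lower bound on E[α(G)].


E[|E(G)|] = C(16, 2)·p = 120 · (1/48) = 5/2.
E[α(G)] ≥ n − E[|E(G)|] = 16 − 5/2 = 27/2.
Numerically: ≈ 13.5000.
(This is only a lower bound; the true E[α(G)] may be larger.)

E[α(G)] ≥ 27/2 ≈ 13.5000.


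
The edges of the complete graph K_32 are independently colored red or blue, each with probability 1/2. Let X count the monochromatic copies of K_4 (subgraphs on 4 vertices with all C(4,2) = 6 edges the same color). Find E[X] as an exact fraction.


Let X = Σ_S X_S over the C(32, 4) = 35960 subsets S of size 4, where X_S = 1 if the K_4 on S is monochromatic.
For a fixed S, the K_4 on S has C(4, 2) = 6 edges. P[all 6 edges red] = (1/2)^6, and likewise for blue, so P[monochromatic] = 2·(1/2)^6 = 2^{1 − 6} = 1/32.
Summing: E[X] = C(32, 4) · 2^{1 − 6} = 35960 · 1/32 = 4495/4.
Numerically: E[X] ≈ 1123.750.

E[X] = C(32,4)·2^(1−C(4,2)) = 4495/4 ≈ 1123.750.


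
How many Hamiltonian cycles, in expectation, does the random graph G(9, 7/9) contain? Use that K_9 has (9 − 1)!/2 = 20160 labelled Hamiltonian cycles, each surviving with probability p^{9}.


K_9 has (9 − 1)!/2 = 20160 labelled Hamiltonian cycles.
For each such Hamiltonian cycle H, let X_H = 1 if all 9 edges of H are present in G. Then P[X_H = 1] = p^{9} = (7/9)^{9} = 40353607/387420489.
By linearity: E[X] = Σ_H E[X_H] = 20160 · p^{9} = 20160 · 40353607/387420489 = 90392079680/43046721.
Numerically: E[X] ≈ 2099.9.

E[X] = 20160 · (7/9)^{9} = 90392079680/43046721 ≈ 2099.9.


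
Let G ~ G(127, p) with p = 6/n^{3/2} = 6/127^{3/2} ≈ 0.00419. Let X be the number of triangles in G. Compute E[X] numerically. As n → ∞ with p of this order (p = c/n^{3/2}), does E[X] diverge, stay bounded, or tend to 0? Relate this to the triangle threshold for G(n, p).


Number of potential triangles: C(127, 3) = 333375.
Each occurs with probability p³ ≈ (0.00419)³ ≈ 7.36779e-08.
By linearity: E[X] = C(127, 3)·p³ ≈ 333375 · 7.36779e-08 ≈ 0.025.
Since α = 3/2 > 1, p = c/n^{3/2} = o(1/n) is below the triangle threshold p ~ 1/n. Asymptotically E[X] ~ (c³/6)·n^{3(1−α)} = (6³/6)·n^{-1.5} → 0, so by Markov's inequality G has no triangles w.h.p.

E[X] ≈ 0.025; in regime p = Θ(1/n^{3/2}) E[X] tends to 0 (below the triangle threshold p ~ 1/n).


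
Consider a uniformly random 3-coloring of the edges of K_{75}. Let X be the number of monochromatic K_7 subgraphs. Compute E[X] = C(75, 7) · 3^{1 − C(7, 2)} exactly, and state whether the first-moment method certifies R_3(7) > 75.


E[X] = C(75, 7) · 3^{1 − 21} = 1984829850 · 3^{−20} = 1984829850/3486784401.
As a reduced fraction: E[X] = 220536650/387420489 ≈ 0.5692436.
Is E[X] < 1? YES.
Since E[X] < 1, there exists a 3-coloring of K_{75} with no monochromatic K_7; hence R_3(7) > 75.

E[X] = 220536650/387420489 ≈ 0.5692436; E[X] < 1, so R_3(7) > 75.


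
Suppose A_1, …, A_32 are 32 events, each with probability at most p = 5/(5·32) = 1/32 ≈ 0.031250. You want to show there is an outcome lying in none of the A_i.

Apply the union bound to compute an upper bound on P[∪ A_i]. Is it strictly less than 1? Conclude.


Union bound: P[∪_{i=1}^{32} A_i] ≤ Σ_i P[A_i] ≤ 32·p = 32·(1/32) = 1.
Numerically: 1 ≈ 1.000000.
Is 1 < 1? NO.
Since the bound 1 is ≥ 1, the union bound is uninformative here; it does NOT by itself certify existence.

32·p = 1 ≈ 1.000000; existence NOT certified by the union bound.


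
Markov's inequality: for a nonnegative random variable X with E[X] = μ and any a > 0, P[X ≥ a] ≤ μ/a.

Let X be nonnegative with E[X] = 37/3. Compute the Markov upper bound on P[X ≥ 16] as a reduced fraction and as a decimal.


μ = E[X] = 37/3, a = 16.
Markov: P[X ≥ 16] ≤ μ/a = (37/3)/16 = 37/48.
Numerically: ≈ 0.770833.
(Since a = 16 > μ = 12.333333, the bound 37/48 is < 1 and informative.)

P[X ≥ 16] ≤ 37/48 ≈ 0.770833.


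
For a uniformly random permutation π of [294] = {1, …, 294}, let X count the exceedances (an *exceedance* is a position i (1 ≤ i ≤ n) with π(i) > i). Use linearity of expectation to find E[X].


Write X = Σ_{i=1}^{294} X_i, where X_i = 1_{π(i) > i}.
For each fixed i, π(i) is uniform over {1, …, 294} (marginal of a uniform permutation), so P[π(i) > i] = (n − i)/n. Summing: Σ_{i=1}^{294} (n − i)/n = (0 + 1 + … + 293)/294 = 294(294 − 1)/(2·294) = (294 − 1)/2.
Hence E[X] = Σ_{i=1}^{294} (294 − i)/294 = 293/2 ≈ 146.500000.

E[X] = 293/2 = 146.500000.


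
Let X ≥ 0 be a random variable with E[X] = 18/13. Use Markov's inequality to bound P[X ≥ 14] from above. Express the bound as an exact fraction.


μ = E[X] = 18/13, a = 14.
Markov: P[X ≥ 14] ≤ μ/a = (18/13)/14 = 9/91.
Numerically: ≈ 0.09890.
(Since a = 14 > μ = 1.38462, the bound 9/91 is < 1 and informative.)

P[X ≥ 14] ≤ 9/91 ≈ 0.09890.


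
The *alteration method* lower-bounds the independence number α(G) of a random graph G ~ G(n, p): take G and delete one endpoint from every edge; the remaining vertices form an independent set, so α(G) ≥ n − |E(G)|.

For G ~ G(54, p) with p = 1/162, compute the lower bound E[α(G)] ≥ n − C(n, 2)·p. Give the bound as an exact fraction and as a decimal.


E[|E(G)|] = C(54, 2)·p = 1431 · (1/162) = 53/6.
E[α(G)] ≥ n − E[|E(G)|] = 54 − 53/6 = 271/6.
Numerically: ≈ 45.1667.
(This is only a lower bound; the true E[α(G)] may be larger.)

E[α(G)] ≥ 271/6 ≈ 45.1667.


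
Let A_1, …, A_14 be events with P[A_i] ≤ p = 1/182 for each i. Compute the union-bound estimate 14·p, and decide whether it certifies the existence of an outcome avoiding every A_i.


Union bound: P[∪_{i=1}^{14} A_i] ≤ Σ_i P[A_i] ≤ 14·p = 14·(1/182) = 1/13.
Numerically: 1/13 ≈ 0.0769231.
Is 1/13 < 1? YES.
Since P[∪ A_i] ≤ 1/13 < 1, the complement has P[∩ A_i^c] ≥ 1 − 1/13 = 12/13 > 0, so some outcome avoids every A_i.

14·p = 1/13 ≈ 0.0769231; existence CERTIFIED by the union bound.


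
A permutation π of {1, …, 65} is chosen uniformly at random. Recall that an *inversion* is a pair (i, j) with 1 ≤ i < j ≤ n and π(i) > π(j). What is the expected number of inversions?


Write X = Σ X_I over the C(65, 2) = 2080 pairs i < j, with X_I the indicator of one inversion.
There are 2080 indicators.
For each fixed pair i < j, the values π(i) and π(j) are two distinct elements of {1, …, 65} in uniformly random order; by symmetry P[π(i) > π(j)] = 1/2.
By linearity: E[X] = 2080 · (1/2) = C(65, 2) · (1/2) = 2080/2 = 1040 ≈ 1040.0000.

E[X] = 1040 = 1040.0000.


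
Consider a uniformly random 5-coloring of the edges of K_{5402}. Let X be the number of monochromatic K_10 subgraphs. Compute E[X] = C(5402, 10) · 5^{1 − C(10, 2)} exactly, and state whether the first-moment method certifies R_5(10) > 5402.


E[X] = C(5402, 10) · 5^{1 − 45} = 5783128765113072203495407534935 · 5^{−44} = 5783128765113072203495407534935/5684341886080801486968994140625.
As a reduced fraction: E[X] = 1156625753022614440699081506987/1136868377216160297393798828125 ≈ 1.0174.
Is E[X] < 1? NO.
Since E[X] ≥ 1, the first-moment bound is inconclusive at n = 5402; it does NOT by itself certify R_5(10) > 5402.

E[X] = 1156625753022614440699081506987/1136868377216160297393798828125 ≈ 1.0174; E[X] ≥ 1; first-moment method inconclusive here.


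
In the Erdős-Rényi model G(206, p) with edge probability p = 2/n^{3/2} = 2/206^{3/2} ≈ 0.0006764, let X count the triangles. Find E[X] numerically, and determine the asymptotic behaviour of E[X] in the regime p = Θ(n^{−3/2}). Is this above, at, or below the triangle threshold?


Number of potential triangles: C(206, 3) = 1435820.
Each occurs with probability p³ ≈ (0.0006764)³ ≈ 3.095191e-10.
By linearity: E[X] = C(206, 3)·p³ ≈ 1435820 · 3.095191e-10 ≈ 0.0004.
Since α = 3/2 > 1, p = c/n^{3/2} = o(1/n) is below the triangle threshold p ~ 1/n. Asymptotically E[X] ~ (c³/6)·n^{3(1−α)} = (2³/6)·n^{-1.5} → 0, so by Markov's inequality G has no triangles w.h.p.

E[X] ≈ 0.0004; in regime p = Θ(1/n^{3/2}) E[X] tends to 0 (below the triangle threshold p ~ 1/n).


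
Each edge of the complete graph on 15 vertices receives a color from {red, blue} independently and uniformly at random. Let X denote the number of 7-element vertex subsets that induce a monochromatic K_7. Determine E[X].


Let X = Σ_S X_S over the C(15, 7) = 6435 subsets S of size 7, where X_S = 1 if the K_7 on S is monochromatic.
For a fixed S, the K_7 on S has C(7, 2) = 21 edges. P[all 21 edges red] = (1/2)^21, and likewise for blue, so P[monochromatic] = 2·(1/2)^21 = 2^{1 − 21} = 1/1048576.
By linearity of expectation: E[X] = C(15, 7) · 2^{1 − 21} = 6435 · 1/1048576 = 6435/1048576.
Numerically: E[X] ≈ 0.00614.

E[X] = C(15,7)·2^(1−C(7,2)) = 6435/1048576 ≈ 0.00614.


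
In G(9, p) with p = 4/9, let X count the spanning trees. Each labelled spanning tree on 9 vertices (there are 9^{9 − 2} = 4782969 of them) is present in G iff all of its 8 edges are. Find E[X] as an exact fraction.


K_9 has 9^{9 − 2} = 4782969 labelled spanning trees.
For each such spanning tree H, let X_H = 1 if all 8 edges of H are present in G. Then P[X_H = 1] = p^{8} = (4/9)^{8} = 65536/43046721.
By linearity: E[X] = Σ_H E[X_H] = 4782969 · p^{8} = 4782969 · 65536/43046721 = 65536/9.
Numerically: E[X] ≈ 7281.78.

E[X] = 4782969 · (4/9)^{8} = 65536/9 ≈ 7281.78.


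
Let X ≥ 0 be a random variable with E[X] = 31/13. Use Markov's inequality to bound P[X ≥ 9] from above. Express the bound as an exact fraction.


μ = E[X] = 31/13, a = 9.
Markov: P[X ≥ 9] ≤ μ/a = (31/13)/9 = 31/117.
Numerically: ≈ 0.2650.
(Since a = 9 > μ = 2.3846, the bound 31/117 is < 1 and informative.)

P[X ≥ 9] ≤ 31/117 ≈ 0.2650.


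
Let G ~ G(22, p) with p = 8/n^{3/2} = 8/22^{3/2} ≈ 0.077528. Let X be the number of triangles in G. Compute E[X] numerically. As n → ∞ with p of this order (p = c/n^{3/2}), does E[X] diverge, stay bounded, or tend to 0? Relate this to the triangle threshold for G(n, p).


Number of potential triangles: C(22, 3) = 1540.
Each occurs with probability p³ ≈ (0.077528)³ ≈ 4.6598067e-04.
By linearity: E[X] = C(22, 3)·p³ ≈ 1540 · 4.6598067e-04 ≈ 0.71761.
Since α = 3/2 > 1, p = c/n^{3/2} = o(1/n) is below the triangle threshold p ~ 1/n. Asymptotically E[X] ~ (c³/6)·n^{3(1−α)} = (8³/6)·n^{-1.5} → 0, so by Markov's inequality G has no triangles w.h.p.

E[X] ≈ 0.71761; in regime p = Θ(1/n^{3/2}) E[X] tends to 0 (below the triangle threshold p ~ 1/n).


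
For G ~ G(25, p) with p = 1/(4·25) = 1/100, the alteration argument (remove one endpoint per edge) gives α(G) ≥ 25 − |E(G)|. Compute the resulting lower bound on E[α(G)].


E[|E(G)|] = C(25, 2)·p = 300 · (1/100) = 3.
E[α(G)] ≥ n − E[|E(G)|] = 25 − 3 = 22.
Numerically: ≈ 22.00000.
(This is only a lower bound; the true E[α(G)] may be larger.)

E[α(G)] ≥ 22 ≈ 22.00000.


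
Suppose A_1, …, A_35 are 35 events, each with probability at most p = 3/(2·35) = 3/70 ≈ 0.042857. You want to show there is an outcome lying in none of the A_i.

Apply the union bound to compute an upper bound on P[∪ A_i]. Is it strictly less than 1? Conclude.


Union bound: P[∪_{i=1}^{35} A_i] ≤ Σ_i P[A_i] ≤ 35·p = 35·(3/70) = 3/2.
Numerically: 3/2 ≈ 1.500000.
Is 3/2 < 1? NO.
Since the bound 3/2 is ≥ 1, the union bound is uninformative here; it does NOT by itself certify existence.

35·p = 3/2 ≈ 1.500000; existence NOT certified by the union bound.


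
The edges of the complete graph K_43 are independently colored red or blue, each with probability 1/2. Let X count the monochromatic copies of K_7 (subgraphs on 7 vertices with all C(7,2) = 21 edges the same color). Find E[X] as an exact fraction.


Let X = Σ_S X_S over the C(43, 7) = 32224114 subsets S of size 7, where X_S = 1 if the K_7 on S is monochromatic.
For a fixed S, the K_7 on S has C(7, 2) = 21 edges. P[all 21 edges red] = (1/2)^21, and likewise for blue, so P[monochromatic] = 2·(1/2)^21 = 2^{1 − 21} = 1/1048576.
Summing: E[X] = C(43, 7) · 2^{1 − 21} = 32224114 · 1/1048576 = 16112057/524288.
Numerically: E[X] ≈ 30.7313.

E[X] = C(43,7)·2^(1−C(7,2)) = 16112057/524288 ≈ 30.7313.


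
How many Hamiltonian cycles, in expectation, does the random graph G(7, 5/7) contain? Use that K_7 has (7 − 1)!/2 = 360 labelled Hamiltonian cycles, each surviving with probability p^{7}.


K_7 has (7 − 1)!/2 = 360 labelled Hamiltonian cycles.
For each such Hamiltonian cycle H, let X_H = 1 if all 7 edges of H are present in G. Then P[X_H = 1] = p^{7} = (5/7)^{7} = 78125/823543.
Summing the indicators: E[X] = Σ_H E[X_H] = 360 · p^{7} = 360 · 78125/823543 = 28125000/823543.
Numerically: E[X] ≈ 34.151.

E[X] = 360 · (5/7)^{7} = 28125000/823543 ≈ 34.151.


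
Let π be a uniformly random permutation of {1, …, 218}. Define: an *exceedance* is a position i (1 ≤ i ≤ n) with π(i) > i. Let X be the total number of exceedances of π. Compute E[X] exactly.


Write X = Σ_{i=1}^{218} X_i, where X_i = 1_{π(i) > i}.
For each fixed i, π(i) is uniform over {1, …, 218} (marginal of a uniform permutation), so P[π(i) > i] = (n − i)/n. Summing: Σ_{i=1}^{218} (n − i)/n = (0 + 1 + … + 217)/218 = 218(218 − 1)/(2·218) = (218 − 1)/2.
Hence E[X] = Σ_{i=1}^{218} (218 − i)/218 = 217/2 ≈ 108.50000.

E[X] = 217/2 = 108.50000.


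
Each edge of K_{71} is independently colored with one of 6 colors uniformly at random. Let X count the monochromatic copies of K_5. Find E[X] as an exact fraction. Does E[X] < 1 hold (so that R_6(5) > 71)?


E[X] = C(71, 5) · 6^{1 − 10} = 13019909 · 6^{−9} = 13019909/10077696.
As a reduced fraction: E[X] = 13019909/10077696 ≈ 1.2919529.
Is E[X] < 1? NO.
Since E[X] ≥ 1, the first-moment bound is inconclusive at n = 71; it does NOT by itself certify R_6(5) > 71.

E[X] = 13019909/10077696 ≈ 1.2919529; E[X] ≥ 1; first-moment method inconclusive here.


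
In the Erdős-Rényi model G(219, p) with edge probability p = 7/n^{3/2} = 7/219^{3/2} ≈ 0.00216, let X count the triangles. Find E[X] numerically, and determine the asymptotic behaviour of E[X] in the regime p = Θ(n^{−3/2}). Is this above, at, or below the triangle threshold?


Number of potential triangles: C(219, 3) = 1726669.
Each occurs with probability p³ ≈ (0.00216)³ ≈ 1.00762e-08.
By linearity: E[X] = C(219, 3)·p³ ≈ 1726669 · 1.00762e-08 ≈ 0.017.
Since α = 3/2 > 1, p = c/n^{3/2} = o(1/n) is below the triangle threshold p ~ 1/n. Asymptotically E[X] ~ (c³/6)·n^{3(1−α)} = (7³/6)·n^{-1.5} → 0, so by Markov's inequality G has no triangles w.h.p.

E[X] ≈ 0.017; in regime p = Θ(1/n^{3/2}) E[X] tends to 0 (below the triangle threshold p ~ 1/n).


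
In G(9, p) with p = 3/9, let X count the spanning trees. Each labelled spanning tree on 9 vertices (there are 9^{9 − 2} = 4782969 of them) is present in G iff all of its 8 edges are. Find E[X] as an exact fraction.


K_9 has 9^{9 − 2} = 4782969 labelled spanning trees.
For each such spanning tree H, let X_H = 1 if all 8 edges of H are present in G. Then P[X_H = 1] = p^{8} = (1/3)^{8} = 1/6561.
Summing the indicators: E[X] = Σ_H E[X_H] = 4782969 · p^{8} = 4782969 · 1/6561 = 729.
Numerically: E[X] ≈ 729.

E[X] = 4782969 · (1/3)^{8} = 729 ≈ 729.


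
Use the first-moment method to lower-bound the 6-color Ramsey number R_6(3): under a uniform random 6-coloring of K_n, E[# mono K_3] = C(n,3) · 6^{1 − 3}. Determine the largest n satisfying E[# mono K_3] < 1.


We need C(n, 3) · 6^{1 − 3} < 1, i.e. C(n, 3) < 6^{3 − 1} = 36.
Check values of n near the boundary:
  n = 3: C(3, 3) = 1; 1 < 36? YES
  n = 4: C(4, 3) = 4; 4 < 36? YES
  n = 5: C(5, 3) = 10; 10 < 36? YES
  n = 6: C(6, 3) = 20; 20 < 36? YES
  n = 7: C(7, 3) = 35; 35 < 36? YES
  n = 8: C(8, 3) = 56; 56 < 36? NO
The largest n with C(n, 3) < 36 is n = 7 (where E[X] = 35/36 ≈ 0.97222). Hence R_6(3) > 7, i.e. R_6(3) ≥ 8.

Largest n = 7; hence R_6(3) > 7.


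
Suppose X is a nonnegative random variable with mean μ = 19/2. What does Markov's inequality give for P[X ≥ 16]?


μ = E[X] = 19/2, a = 16.
Markov: P[X ≥ 16] ≤ μ/a = (19/2)/16 = 19/32.
Numerically: ≈ 0.5938.
(Since a = 16 > μ = 9.5000, the bound 19/32 is < 1 and informative.)

P[X ≥ 16] ≤ 19/32 ≈ 0.5938.


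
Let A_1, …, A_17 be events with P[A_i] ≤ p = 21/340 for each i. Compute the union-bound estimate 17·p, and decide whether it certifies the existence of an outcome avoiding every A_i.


Union bound: P[∪_{i=1}^{17} A_i] ≤ Σ_i P[A_i] ≤ 17·p = 17·(21/340) = 21/20.
Numerically: 21/20 ≈ 1.0500.
Is 21/20 < 1? NO.
Since the bound 21/20 is ≥ 1, the union bound is uninformative here; it does NOT by itself certify existence.

17·p = 21/20 ≈ 1.0500; existence NOT certified by the union bound.


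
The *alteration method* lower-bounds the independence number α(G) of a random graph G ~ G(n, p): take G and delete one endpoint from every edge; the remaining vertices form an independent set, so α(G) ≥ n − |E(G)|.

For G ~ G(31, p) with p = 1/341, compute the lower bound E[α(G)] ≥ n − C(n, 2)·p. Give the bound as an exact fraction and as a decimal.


E[|E(G)|] = C(31, 2)·p = 465 · (1/341) = 15/11.
E[α(G)] ≥ n − E[|E(G)|] = 31 − 15/11 = 326/11.
Numerically: ≈ 29.636364.
(This is only a lower bound; the true E[α(G)] may be larger.)

E[α(G)] ≥ 326/11 ≈ 29.636364.


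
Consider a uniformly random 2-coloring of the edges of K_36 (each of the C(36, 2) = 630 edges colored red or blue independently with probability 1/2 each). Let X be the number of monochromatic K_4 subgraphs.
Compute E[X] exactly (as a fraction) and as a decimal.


Let X = Σ_S X_S over the C(36, 4) = 58905 subsets S of size 4, where X_S = 1 if the K_4 on S is monochromatic.
For a fixed S, the K_4 on S has C(4, 2) = 6 edges. P[all 6 edges red] = (1/2)^6, and likewise for blue, so P[monochromatic] = 2·(1/2)^6 = 2^{1 − 6} = 1/32.
Summing: E[X] = C(36, 4) · 2^{1 − 6} = 58905 · 1/32 = 58905/32.
Numerically: E[X] ≈ 1840.781250.

E[X] = C(36,4)·2^(1−C(4,2)) = 58905/32 ≈ 1840.781250.
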